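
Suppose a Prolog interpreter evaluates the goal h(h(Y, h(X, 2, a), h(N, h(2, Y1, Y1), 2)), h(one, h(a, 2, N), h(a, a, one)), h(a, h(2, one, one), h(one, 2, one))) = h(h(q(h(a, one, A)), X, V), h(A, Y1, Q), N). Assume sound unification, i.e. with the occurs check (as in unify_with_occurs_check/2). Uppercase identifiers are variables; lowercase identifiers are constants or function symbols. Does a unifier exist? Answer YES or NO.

Decompose h/3: h(Y, h(X, 2, a), h(N, h(2, Y1, Y1), 2)) = h(q(h(a, one, A)), X, V),  h(one, h(a, 2, N), h(a, a, one)) = h(A, Y1, Q),  h(a, h(2, one, one), h(one, 2, one)) = N.
Decompose h/3: Y = q(h(a, one, A)),  h(X, 2, a) = X,  h(N, h(2, Y1, Y1), 2) = V.
Bind Y := q(h(a, one, A)); no other remaining equation mentions Y.
Occurs check fails: X occurs in h(X, 2, a); the equation X = h(X, 2, a) has no finite solution.

NO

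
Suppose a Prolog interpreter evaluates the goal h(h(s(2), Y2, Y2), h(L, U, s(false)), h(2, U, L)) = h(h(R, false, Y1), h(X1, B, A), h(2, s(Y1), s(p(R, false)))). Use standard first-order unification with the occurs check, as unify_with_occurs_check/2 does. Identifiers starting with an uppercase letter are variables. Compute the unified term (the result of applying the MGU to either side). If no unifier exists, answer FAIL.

Decompose h/3: h(s(2), Y2, Y2) = h(R, false, Y1),  h(L, U, s(false)) = h(X1, B, A),  h(2, U, L) = h(2, s(Y1), s(p(R, false))).
Decompose h/3: s(2) = R,  Y2 = false,  Y2 = Y1.
Bind R := s(2); substituting into the one remaining equation that mentions R gives: h(2, U, L) = h(2, s(Y1), s(p(s(2), false))).
Bind Y2 := false; substituting into the one remaining equation that mentions Y2 gives: false = Y1.
Bind Y1 := false; substituting into the one remaining equation that mentions Y1 gives: h(2, U, L) = h(2, s(false), s(p(s(2), false))).
Decompose h/3: L = X1,  U = B,  s(false) = A.
Bind L := X1; substituting into the one remaining equation that mentions L gives: h(2, U, X1) = h(2, s(false), s(p(s(2), false))).
Bind U := B; substituting into the one remaining equation that mentions U gives: h(2, B, X1) = h(2, s(false), s(p(s(2), false))).
Bind A := s(false); no other remaining equation mentions A.
Decompose h/3: 2 = 2,  B = s(false),  X1 = s(p(s(2), false)).
Delete trivial equation 2 = 2.
Bind B := s(false); no other remaining equation mentions B. Substituting into the earlier binding gives U := s(false).
Bind X1 := s(p(s(2), false)). Substituting into the earlier binding gives L := s(p(s(2), false)).
Applying the MGU to either side gives h(h(s(2), false, false), h(s(p(s(2), false)), s(false), s(false)), h(2, s(false), s(p(s(2), false)))).

h(h(s(2), false, false), h(s(p(s(2), false)), s(false), s(false)), h(2, s(false), s(p(s(2), false))))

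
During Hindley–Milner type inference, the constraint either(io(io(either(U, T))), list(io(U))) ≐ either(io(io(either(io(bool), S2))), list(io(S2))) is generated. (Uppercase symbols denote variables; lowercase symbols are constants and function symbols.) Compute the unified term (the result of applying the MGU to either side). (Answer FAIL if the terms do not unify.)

Decompose either/2: io(io(either(U, T))) ≐ io(io(either(io(bool), S2))),  list(io(U)) ≐ list(io(S2)).
Decompose io/1: io(either(U, T)) ≐ io(either(io(bool), S2)).
Decompose io/1: either(U, T) ≐ either(io(bool), S2).
Decompose either/2: U ≐ io(bool),  T ≐ S2.
Bind U := io(bool); substituting into the one remaining equation that mentions U gives: list(io(io(bool))) ≐ list(io(S2)).
Bind T := S2; no other remaining equation mentions T.
Decompose list/1: io(io(bool)) ≐ io(S2).
Decompose io/1: io(bool) ≐ S2.
Bind S2 := io(bool). Substituting into the earlier binding gives T := io(bool).
Applying the MGU to either side gives either(io(io(either(io(bool), io(bool)))), list(io(io(bool)))).

either(io(io(either(io(bool), io(bool)))), list(io(io(bool))))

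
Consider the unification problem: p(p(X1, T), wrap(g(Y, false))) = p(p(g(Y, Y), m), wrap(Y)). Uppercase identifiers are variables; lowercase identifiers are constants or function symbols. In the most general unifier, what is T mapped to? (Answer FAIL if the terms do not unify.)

Decompose p/2: p(X1, T) = p(g(Y, Y), m),  wrap(g(Y, false)) = wrap(Y).
Decompose p/2: X1 = g(Y, Y),  T = m.
Bind X1 := g(Y, Y); no other remaining equation mentions X1.
Bind T := m; no other remaining equation mentions T.
Decompose wrap/1: g(Y, false) = Y.
Occurs check fails: Y occurs in g(Y, false); the equation Y = g(Y, false) has no finite solution.

FAIL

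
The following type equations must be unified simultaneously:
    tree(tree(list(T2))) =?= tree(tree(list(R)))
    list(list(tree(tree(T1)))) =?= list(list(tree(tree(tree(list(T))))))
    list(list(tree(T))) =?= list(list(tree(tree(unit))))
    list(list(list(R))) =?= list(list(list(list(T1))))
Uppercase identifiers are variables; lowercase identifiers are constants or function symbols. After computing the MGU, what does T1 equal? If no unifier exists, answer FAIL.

tree(list(tree(unit)))

Decompose tree/1: tree(list(T2)) =?= tree(list(R)).
Decompose tree/1: list(T2) =?= list(R).
Decompose list/1: T2 =?= R.
Bind T2 := R; no other remaining equation mentions T2.
Decompose list/1: list(tree(tree(T1))) =?= list(tree(tree(tree(list(T))))).
Decompose list/1: tree(tree(T1)) =?= tree(tree(tree(list(T)))).
Decompose tree/1: tree(T1) =?= tree(tree(list(T))).
Decompose tree/1: T1 =?= tree(list(T)).
Bind T1 := tree(list(T)); substituting into the one remaining equation that mentions T1 gives: list(list(list(R))) =?= list(list(list(list(tree(list(T)))))).
Decompose list/1: list(tree(T)) =?= list(tree(tree(unit))).
Decompose list/1: tree(T) =?= tree(tree(unit)).
Decompose tree/1: T =?= tree(unit).
Bind T := tree(unit); substituting into the remaining equation gives: list(list(list(R))) =?= list(list(list(list(tree(list(tree(unit))))))). Substituting into the earlier binding gives T1 := tree(list(tree(unit))).
Decompose list/1: list(list(R)) =?= list(list(list(tree(list(tree(unit)))))).
Decompose list/1: list(R) =?= list(list(tree(list(tree(unit))))).
Decompose list/1: R =?= list(tree(list(tree(unit)))).
Bind R := list(tree(list(tree(unit)))). Substituting into the earlier binding gives T2 := list(tree(list(tree(unit)))).
MGU = { T2 ↦ list(tree(list(tree(unit)))), T1 ↦ tree(list(tree(unit))), T ↦ tree(unit), R ↦ list(tree(list(tree(unit)))) }, so T1 ↦ tree(list(tree(unit))).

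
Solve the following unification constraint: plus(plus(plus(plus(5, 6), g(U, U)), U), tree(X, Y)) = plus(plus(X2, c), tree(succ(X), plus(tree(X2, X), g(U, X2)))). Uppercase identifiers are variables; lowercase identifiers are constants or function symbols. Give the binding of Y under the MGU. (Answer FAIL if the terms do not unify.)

Decompose plus/2: plus(plus(plus(5, 6), g(U, U)), U) = plus(X2, c),  tree(X, Y) = tree(succ(X), plus(tree(X2, X), g(U, X2))).
Decompose plus/2: plus(plus(5, 6), g(U, U)) = X2,  U = c.
Bind X2 := plus(plus(5, 6), g(U, U)); substituting into the one remaining equation that mentions X2 gives: tree(X, Y) = tree(succ(X), plus(tree(plus(plus(5, 6), g(U, U)), X), g(U, plus(plus(5, 6), g(U, U))))).
Bind U := c; substituting into the remaining equation gives: tree(X, Y) = tree(succ(X), plus(tree(plus(plus(5, 6), g(c, c)), X), g(c, plus(plus(5, 6), g(c, c))))). Substituting into the earlier binding gives X2 := plus(plus(5, 6), g(c, c)).
Decompose tree/2: X = succ(X),  Y = plus(tree(plus(plus(5, 6), g(c, c)), X), g(c, plus(plus(5, 6), g(c, c)))).
Occurs check fails: X occurs in succ(X); the equation X = succ(X) has no finite solution.

FAIL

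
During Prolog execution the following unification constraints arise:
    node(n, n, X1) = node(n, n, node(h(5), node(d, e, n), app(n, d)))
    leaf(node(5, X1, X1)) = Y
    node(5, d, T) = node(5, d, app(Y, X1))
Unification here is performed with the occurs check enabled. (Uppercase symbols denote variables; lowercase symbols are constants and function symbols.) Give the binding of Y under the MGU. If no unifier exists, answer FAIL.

Decompose node/3: n = n,  n = n,  X1 = node(h(5), node(d, e, n), app(n, d)).
Delete trivial equation n = n.
Delete trivial equation n = n.
Bind X1 := node(h(5), node(d, e, n), app(n, d)); substituting into the remaining equations gives: leaf(node(5, node(h(5), node(d, e, n), app(n, d)), node(h(5), node(d, e, n), app(n, d)))) = Y,  node(5, d, T) = node(5, d, app(Y, node(h(5), node(d, e, n), app(n, d)))).
Bind Y := leaf(node(5, node(h(5), node(d, e, n), app(n, d)), node(h(5), node(d, e, n), app(n, d)))); substituting into the remaining equation gives: node(5, d, T) = node(5, d, app(leaf(node(5, node(h(5), node(d, e, n), app(n, d)), node(h(5), node(d, e, n), app(n, d)))), node(h(5), node(d, e, n), app(n, d)))).
Decompose node/3: 5 = 5,  d = d,  T = app(leaf(node(5, node(h(5), node(d, e, n), app(n, d)), node(h(5), node(d, e, n), app(n, d)))), node(h(5), node(d, e, n), app(n, d))).
Delete trivial equation 5 = 5.
Delete trivial equation d = d.
Bind T := app(leaf(node(5, node(h(5), node(d, e, n), app(n, d)), node(h(5), node(d, e, n), app(n, d)))), node(h(5), node(d, e, n), app(n, d))).
MGU = { X1 ↦ node(h(5), node(d, e, n), app(n, d)), Y ↦ leaf(node(5, node(h(5), node(d, e, n), app(n, d)), node(h(5), node(d, e, n), app(n, d)))), T ↦ app(leaf(node(5, node(h(5), node(d, e, n), app(n, d)), node(h(5), node(d, e, n), app(n, d)))), node(h(5), node(d, e, n), app(n, d))) }, so Y ↦ leaf(node(5, node(h(5), node(d, e, n), app(n, d)), node(h(5), node(d, e, n), app(n, d)))).

leaf(node(5, node(h(5), node(d, e, n), app(n, d)), node(h(5), node(d, e, n), app(n, d))))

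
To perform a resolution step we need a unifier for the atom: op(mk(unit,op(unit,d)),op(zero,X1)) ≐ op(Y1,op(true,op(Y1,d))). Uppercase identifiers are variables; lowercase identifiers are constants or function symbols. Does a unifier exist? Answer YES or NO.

NO

Decompose op/2: mk(unit,op(unit,d)) ≐ Y1,  op(zero,X1) ≐ op(true,op(Y1,d)).
Bind Y1 := mk(unit,op(unit,d)); substituting into the remaining equation gives: op(zero,X1) ≐ op(true,op(mk(unit,op(unit,d)),d)).
Decompose op/2: zero ≐ true,  X1 ≐ op(mk(unit,op(unit,d)),d).
Clash: constants zero and true differ; no unifier exists.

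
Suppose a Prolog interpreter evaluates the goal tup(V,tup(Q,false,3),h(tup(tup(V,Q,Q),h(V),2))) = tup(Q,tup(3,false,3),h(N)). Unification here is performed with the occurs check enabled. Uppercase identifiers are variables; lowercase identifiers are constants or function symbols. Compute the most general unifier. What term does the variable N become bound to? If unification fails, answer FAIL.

Decompose tup/3: V = Q,  tup(Q,false,3) = tup(3,false,3),  h(tup(tup(V,Q,Q),h(V),2)) = h(N).
Bind V := Q; substituting into the one remaining equation that mentions V gives: h(tup(tup(Q,Q,Q),h(Q),2)) = h(N).
Decompose tup/3: Q = 3,  false = false,  3 = 3.
Bind Q := 3; substituting into the one remaining equation that mentions Q gives: h(tup(tup(3,3,3),h(3),2)) = h(N). Substituting into the earlier binding gives V := 3.
Delete trivial equation false = false.
Delete trivial equation 3 = 3.
Decompose h/1: tup(tup(3,3,3),h(3),2) = N.
Bind N := tup(tup(3,3,3),h(3),2).
MGU = { V = 3, Q = 3, N = tup(tup(3,3,3),h(3),2) }, so N = tup(tup(3,3,3),h(3),2).

tup(tup(3,3,3),h(3),2)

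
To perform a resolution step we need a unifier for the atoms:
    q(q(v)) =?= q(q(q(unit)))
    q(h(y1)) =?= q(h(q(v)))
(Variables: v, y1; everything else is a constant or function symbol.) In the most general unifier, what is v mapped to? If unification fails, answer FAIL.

Decompose q/1: q(v) =?= q(q(unit)).
Decompose q/1: v =?= q(unit).
Bind v := q(unit); substituting into the remaining equation gives: q(h(y1)) =?= q(h(q(q(unit)))).
Decompose q/1: h(y1) =?= h(q(q(unit))).
Decompose h/1: y1 =?= q(q(unit)).
Bind y1 := q(q(unit)).
MGU = { v -> q(unit), y1 -> q(q(unit)) }, so v -> q(unit).

q(unit)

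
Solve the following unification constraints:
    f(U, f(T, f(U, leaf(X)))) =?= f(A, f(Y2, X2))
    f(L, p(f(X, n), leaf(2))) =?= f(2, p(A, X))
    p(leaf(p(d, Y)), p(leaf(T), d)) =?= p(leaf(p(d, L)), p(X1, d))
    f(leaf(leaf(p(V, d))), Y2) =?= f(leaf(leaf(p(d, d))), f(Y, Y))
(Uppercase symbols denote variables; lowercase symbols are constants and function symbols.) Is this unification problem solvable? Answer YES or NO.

YES

Decompose f/2: U =?= A,  f(T, f(U, leaf(X))) =?= f(Y2, X2).
Bind U := A; substituting into the one remaining equation that mentions U gives: f(T, f(A, leaf(X))) =?= f(Y2, X2).
Decompose f/2: T =?= Y2,  f(A, leaf(X)) =?= X2.
Bind T := Y2; substituting into the one remaining equation that mentions T gives: p(leaf(p(d, Y)), p(leaf(Y2), d)) =?= p(leaf(p(d, L)), p(X1, d)).
Bind X2 := f(A, leaf(X)); no other remaining equation mentions X2.
Decompose f/2: L =?= 2,  p(f(X, n), leaf(2)) =?= p(A, X).
Bind L := 2; substituting into the one remaining equation that mentions L gives: p(leaf(p(d, Y)), p(leaf(Y2), d)) =?= p(leaf(p(d, 2)), p(X1, d)).
Decompose p/2: f(X, n) =?= A,  leaf(2) =?= X.
Bind A := f(X, n); no other remaining equation mentions A. Substituting into the earlier bindings gives U := f(X, n), X2 := f(f(X, n), leaf(X)).
Bind X := leaf(2); no other remaining equation mentions X. Substituting into the earlier bindings gives U := f(leaf(2), n), X2 := f(f(leaf(2), n), leaf(leaf(2))), A := f(leaf(2), n).
Decompose p/2: leaf(p(d, Y)) =?= leaf(p(d, 2)),  p(leaf(Y2), d) =?= p(X1, d).
Decompose leaf/1: p(d, Y) =?= p(d, 2).
Decompose p/2: d =?= d,  Y =?= 2.
Delete trivial equation d =?= d.
Bind Y := 2; substituting into the one remaining equation that mentions Y gives: f(leaf(leaf(p(V, d))), Y2) =?= f(leaf(leaf(p(d, d))), f(2, 2)).
Decompose p/2: leaf(Y2) =?= X1,  d =?= d.
Bind X1 := leaf(Y2); no other remaining equation mentions X1.
Delete trivial equation d =?= d.
Decompose f/2: leaf(leaf(p(V, d))) =?= leaf(leaf(p(d, d))),  Y2 =?= f(2, 2).
Decompose leaf/1: leaf(p(V, d)) =?= leaf(p(d, d)).
Decompose leaf/1: p(V, d) =?= p(d, d).
Decompose p/2: V =?= d,  d =?= d.
Bind V := d; no other remaining equation mentions V.
Delete trivial equation d =?= d.
Bind Y2 := f(2, 2). Substituting into the earlier bindings gives T := f(2, 2), X1 := leaf(f(2, 2)).
No equations remain and no clash or occurs-check failure arose, so a unifier exists.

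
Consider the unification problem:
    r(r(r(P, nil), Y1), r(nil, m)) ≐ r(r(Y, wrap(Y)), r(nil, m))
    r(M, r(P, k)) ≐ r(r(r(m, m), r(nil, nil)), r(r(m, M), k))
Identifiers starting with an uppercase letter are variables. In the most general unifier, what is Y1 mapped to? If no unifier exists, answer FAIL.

wrap(r(r(m, r(r(m, m), r(nil, nil))), nil))

Decompose r/2: r(r(P, nil), Y1) ≐ r(Y, wrap(Y)),  r(nil, m) ≐ r(nil, m).
Decompose r/2: r(P, nil) ≐ Y,  Y1 ≐ wrap(Y).
Bind Y := r(P, nil); substituting into the one remaining equation that mentions Y gives: Y1 ≐ wrap(r(P, nil)).
Bind Y1 := wrap(r(P, nil)); no other remaining equation mentions Y1.
Delete trivial equation r(nil, m) ≐ r(nil, m).
Decompose r/2: M ≐ r(r(m, m), r(nil, nil)),  r(P, k) ≐ r(r(m, M), k).
Bind M := r(r(m, m), r(nil, nil)); substituting into the remaining equation gives: r(P, k) ≐ r(r(m, r(r(m, m), r(nil, nil))), k).
Decompose r/2: P ≐ r(m, r(r(m, m), r(nil, nil))),  k ≐ k.
Bind P := r(m, r(r(m, m), r(nil, nil))); no other remaining equation mentions P. Substituting into the earlier bindings gives Y := r(r(m, r(r(m, m), r(nil, nil))), nil), Y1 := wrap(r(r(m, r(r(m, m), r(nil, nil))), nil)).
Delete trivial equation k ≐ k.
MGU = { Y ↦ r(r(m, r(r(m, m), r(nil, nil))), nil), Y1 ↦ wrap(r(r(m, r(r(m, m), r(nil, nil))), nil)), M ↦ r(r(m, m), r(nil, nil)), P ↦ r(m, r(r(m, m), r(nil, nil))) }, so Y1 ↦ wrap(r(r(m, r(r(m, m), r(nil, nil))), nil)).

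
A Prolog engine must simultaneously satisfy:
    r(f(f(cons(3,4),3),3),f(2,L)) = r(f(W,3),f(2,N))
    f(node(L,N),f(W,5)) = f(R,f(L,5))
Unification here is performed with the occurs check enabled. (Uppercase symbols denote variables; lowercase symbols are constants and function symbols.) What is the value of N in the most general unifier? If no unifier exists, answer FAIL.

Decompose r/2: f(f(cons(3,4),3),3) = f(W,3),  f(2,L) = f(2,N).
Decompose f/2: f(cons(3,4),3) = W,  3 = 3.
Bind W := f(cons(3,4),3); substituting into the one remaining equation that mentions W gives: f(node(L,N),f(f(cons(3,4),3),5)) = f(R,f(L,5)).
Delete trivial equation 3 = 3.
Decompose f/2: 2 = 2,  L = N.
Delete trivial equation 2 = 2.
Bind L := N; substituting into the remaining equation gives: f(node(N,N),f(f(cons(3,4),3),5)) = f(R,f(N,5)).
Decompose f/2: node(N,N) = R,  f(f(cons(3,4),3),5) = f(N,5).
Bind R := node(N,N); no other remaining equation mentions R.
Decompose f/2: f(cons(3,4),3) = N,  5 = 5.
Bind N := f(cons(3,4),3); no other remaining equation mentions N. Substituting into the earlier bindings gives L := f(cons(3,4),3), R := node(f(cons(3,4),3),f(cons(3,4),3)).
Delete trivial equation 5 = 5.
MGU = { W ↦ f(cons(3,4),3), L ↦ f(cons(3,4),3), R ↦ node(f(cons(3,4),3),f(cons(3,4),3)), N ↦ f(cons(3,4),3) }, so N ↦ f(cons(3,4),3).

f(cons(3,4),3)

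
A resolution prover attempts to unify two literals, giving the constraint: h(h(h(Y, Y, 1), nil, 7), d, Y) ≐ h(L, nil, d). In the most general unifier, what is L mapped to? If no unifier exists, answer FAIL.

Decompose h/3: h(h(Y, Y, 1), nil, 7) ≐ L,  d ≐ nil,  Y ≐ d.
Bind L := h(h(Y, Y, 1), nil, 7); no other remaining equation mentions L.
Clash: constants d and nil differ; no unifier exists.

FAIL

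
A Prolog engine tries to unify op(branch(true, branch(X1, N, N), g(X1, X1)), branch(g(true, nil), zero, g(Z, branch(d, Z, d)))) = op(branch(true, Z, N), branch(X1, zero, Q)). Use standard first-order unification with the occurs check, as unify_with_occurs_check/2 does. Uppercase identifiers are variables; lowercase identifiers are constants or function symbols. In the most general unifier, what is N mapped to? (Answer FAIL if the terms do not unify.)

g(g(true, nil), g(true, nil))

Decompose op/2: branch(true, branch(X1, N, N), g(X1, X1)) = branch(true, Z, N),  branch(g(true, nil), zero, g(Z, branch(d, Z, d))) = branch(X1, zero, Q).
Decompose branch/3: true = true,  branch(X1, N, N) = Z,  g(X1, X1) = N.
Delete trivial equation true = true.
Bind Z := branch(X1, N, N); substituting into the one remaining equation that mentions Z gives: branch(g(true, nil), zero, g(branch(X1, N, N), branch(d, branch(X1, N, N), d))) = branch(X1, zero, Q).
Bind N := g(X1, X1); substituting into the remaining equation gives: branch(g(true, nil), zero, g(branch(X1, g(X1, X1), g(X1, X1)), branch(d, branch(X1, g(X1, X1), g(X1, X1)), d))) = branch(X1, zero, Q). Substituting into the earlier binding gives Z := branch(X1, g(X1, X1), g(X1, X1)).
Decompose branch/3: g(true, nil) = X1,  zero = zero,  g(branch(X1, g(X1, X1), g(X1, X1)), branch(d, branch(X1, g(X1, X1), g(X1, X1)), d)) = Q.
Bind X1 := g(true, nil); substituting into the one remaining equation that mentions X1 gives: g(branch(g(true, nil), g(g(true, nil), g(true, nil)), g(g(true, nil), g(true, nil))), branch(d, branch(g(true, nil), g(g(true, nil), g(true, nil)), g(g(true, nil), g(true, nil))), d)) = Q. Substituting into the earlier bindings gives Z := branch(g(true, nil), g(g(true, nil), g(true, nil)), g(g(true, nil), g(true, nil))), N := g(g(true, nil), g(true, nil)).
Delete trivial equation zero = zero.
Bind Q := g(branch(g(true, nil), g(g(true, nil), g(true, nil)), g(g(true, nil), g(true, nil))), branch(d, branch(g(true, nil), g(g(true, nil), g(true, nil)), g(g(true, nil), g(true, nil))), d)).
MGU = { Z -> branch(g(true, nil), g(g(true, nil), g(true, nil)), g(g(true, nil), g(true, nil))), N -> g(g(true, nil), g(true, nil)), X1 -> g(true, nil), Q -> g(branch(g(true, nil), g(g(true, nil), g(true, nil)), g(g(true, nil), g(true, nil))), branch(d, branch(g(true, nil), g(g(true, nil), g(true, nil)), g(g(true, nil), g(true, nil))), d)) }, so N -> g(g(true, nil), g(true, nil)).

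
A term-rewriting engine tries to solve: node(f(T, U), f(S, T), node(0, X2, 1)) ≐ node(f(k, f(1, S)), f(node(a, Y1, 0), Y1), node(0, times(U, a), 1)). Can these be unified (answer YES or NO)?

YES

Decompose node/3: f(T, U) ≐ f(k, f(1, S)),  f(S, T) ≐ f(node(a, Y1, 0), Y1),  node(0, X2, 1) ≐ node(0, times(U, a), 1).
Decompose f/2: T ≐ k,  U ≐ f(1, S).
Bind T := k; substituting into the one remaining equation that mentions T gives: f(S, k) ≐ f(node(a, Y1, 0), Y1).
Bind U := f(1, S); substituting into the one remaining equation that mentions U gives: node(0, X2, 1) ≐ node(0, times(f(1, S), a), 1).
Decompose f/2: S ≐ node(a, Y1, 0),  k ≐ Y1.
Bind S := node(a, Y1, 0); substituting into the one remaining equation that mentions S gives: node(0, X2, 1) ≐ node(0, times(f(1, node(a, Y1, 0)), a), 1). Substituting into the earlier binding gives U := f(1, node(a, Y1, 0)).
Bind Y1 := k; substituting into the remaining equation gives: node(0, X2, 1) ≐ node(0, times(f(1, node(a, k, 0)), a), 1). Substituting into the earlier bindings gives U := f(1, node(a, k, 0)), S := node(a, k, 0).
Decompose node/3: 0 ≐ 0,  X2 ≐ times(f(1, node(a, k, 0)), a),  1 ≐ 1.
Delete trivial equation 0 ≐ 0.
Bind X2 := times(f(1, node(a, k, 0)), a); no other remaining equation mentions X2.
Delete trivial equation 1 ≐ 1.
No equations remain and no clash or occurs-check failure arose, so a unifier exists.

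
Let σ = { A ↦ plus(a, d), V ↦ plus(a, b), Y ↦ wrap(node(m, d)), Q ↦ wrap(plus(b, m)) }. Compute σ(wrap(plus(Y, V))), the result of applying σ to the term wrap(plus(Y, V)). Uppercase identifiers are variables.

wrap(plus(wrap(node(m, d)), plus(a, b)))

Replace each occurrence of V with plus(a, b).
Replace each occurrence of Y with wrap(node(m, d)).
Result: wrap(plus(wrap(node(m, d)), plus(a, b))).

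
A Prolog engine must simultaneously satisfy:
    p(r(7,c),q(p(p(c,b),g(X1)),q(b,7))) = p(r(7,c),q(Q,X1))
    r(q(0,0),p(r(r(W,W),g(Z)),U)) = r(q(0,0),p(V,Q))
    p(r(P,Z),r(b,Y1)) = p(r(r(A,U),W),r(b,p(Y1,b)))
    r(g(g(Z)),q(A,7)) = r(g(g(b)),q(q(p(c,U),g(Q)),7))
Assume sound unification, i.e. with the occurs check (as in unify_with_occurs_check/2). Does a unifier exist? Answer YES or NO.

NO

Decompose p/2: r(7,c) = r(7,c),  q(p(p(c,b),g(X1)),q(b,7)) = q(Q,X1).
Delete trivial equation r(7,c) = r(7,c).
Decompose q/2: p(p(c,b),g(X1)) = Q,  q(b,7) = X1.
Bind Q := p(p(c,b),g(X1)); substituting into the 2 remaining equations that mention Q gives: r(q(0,0),p(r(r(W,W),g(Z)),U)) = r(q(0,0),p(V,p(p(c,b),g(X1)))),  r(g(g(Z)),q(A,7)) = r(g(g(b)),q(q(p(c,U),g(p(p(c,b),g(X1)))),7)).
Bind X1 := q(b,7); substituting into the 2 remaining equations that mention X1 gives: r(q(0,0),p(r(r(W,W),g(Z)),U)) = r(q(0,0),p(V,p(p(c,b),g(q(b,7))))),  r(g(g(Z)),q(A,7)) = r(g(g(b)),q(q(p(c,U),g(p(p(c,b),g(q(b,7))))),7)). Substituting into the earlier binding gives Q := p(p(c,b),g(q(b,7))).
Decompose r/2: q(0,0) = q(0,0),  p(r(r(W,W),g(Z)),U) = p(V,p(p(c,b),g(q(b,7)))).
Delete trivial equation q(0,0) = q(0,0).
Decompose p/2: r(r(W,W),g(Z)) = V,  U = p(p(c,b),g(q(b,7))).
Bind V := r(r(W,W),g(Z)); no other remaining equation mentions V.
Bind U := p(p(c,b),g(q(b,7))); substituting into the remaining equations gives: p(r(P,Z),r(b,Y1)) = p(r(r(A,p(p(c,b),g(q(b,7)))),W),r(b,p(Y1,b))),  r(g(g(Z)),q(A,7)) = r(g(g(b)),q(q(p(c,p(p(c,b),g(q(b,7)))),g(p(p(c,b),g(q(b,7))))),7)).
Decompose p/2: r(P,Z) = r(r(A,p(p(c,b),g(q(b,7)))),W),  r(b,Y1) = r(b,p(Y1,b)).
Decompose r/2: P = r(A,p(p(c,b),g(q(b,7)))),  Z = W.
Bind P := r(A,p(p(c,b),g(q(b,7)))); no other remaining equation mentions P.
Bind Z := W; substituting into the one remaining equation that mentions Z gives: r(g(g(W)),q(A,7)) = r(g(g(b)),q(q(p(c,p(p(c,b),g(q(b,7)))),g(p(p(c,b),g(q(b,7))))),7)). Substituting into the earlier binding gives V := r(r(W,W),g(W)).
Decompose r/2: b = b,  Y1 = p(Y1,b).
Delete trivial equation b = b.
Occurs check fails: Y1 occurs in p(Y1,b); the equation Y1 = p(Y1,b) has no finite solution.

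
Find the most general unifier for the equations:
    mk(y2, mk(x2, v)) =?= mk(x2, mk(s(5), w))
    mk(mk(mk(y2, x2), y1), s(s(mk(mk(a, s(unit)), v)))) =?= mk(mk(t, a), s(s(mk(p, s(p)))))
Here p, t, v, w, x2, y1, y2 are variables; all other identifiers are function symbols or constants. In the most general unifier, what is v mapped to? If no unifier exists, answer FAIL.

Decompose mk/2: y2 =?= x2,  mk(x2, v) =?= mk(s(5), w).
Bind y2 := x2; substituting into the one remaining equation that mentions y2 gives: mk(mk(mk(x2, x2), y1), s(s(mk(mk(a, s(unit)), v)))) =?= mk(mk(t, a), s(s(mk(p, s(p))))).
Decompose mk/2: x2 =?= s(5),  v =?= w.
Bind x2 := s(5); substituting into the one remaining equation that mentions x2 gives: mk(mk(mk(s(5), s(5)), y1), s(s(mk(mk(a, s(unit)), v)))) =?= mk(mk(t, a), s(s(mk(p, s(p))))). Substituting into the earlier binding gives y2 := s(5).
Bind v := w; substituting into the remaining equation gives: mk(mk(mk(s(5), s(5)), y1), s(s(mk(mk(a, s(unit)), w)))) =?= mk(mk(t, a), s(s(mk(p, s(p))))).
Decompose mk/2: mk(mk(s(5), s(5)), y1) =?= mk(t, a),  s(s(mk(mk(a, s(unit)), w))) =?= s(s(mk(p, s(p)))).
Decompose mk/2: mk(s(5), s(5)) =?= t,  y1 =?= a.
Bind t := mk(s(5), s(5)); no other remaining equation mentions t.
Bind y1 := a; no other remaining equation mentions y1.
Decompose s/1: s(mk(mk(a, s(unit)), w)) =?= s(mk(p, s(p))).
Decompose s/1: mk(mk(a, s(unit)), w) =?= mk(p, s(p)).
Decompose mk/2: mk(a, s(unit)) =?= p,  w =?= s(p).
Bind p := mk(a, s(unit)); substituting into the remaining equation gives: w =?= s(mk(a, s(unit))).
Bind w := s(mk(a, s(unit))). Substituting into the earlier binding gives v := s(mk(a, s(unit))).
MGU = { y2 := s(5), x2 := s(5), v := s(mk(a, s(unit))), t := mk(s(5), s(5)), y1 := a, p := mk(a, s(unit)), w := s(mk(a, s(unit))) }, so v := s(mk(a, s(unit))).

s(mk(a, s(unit)))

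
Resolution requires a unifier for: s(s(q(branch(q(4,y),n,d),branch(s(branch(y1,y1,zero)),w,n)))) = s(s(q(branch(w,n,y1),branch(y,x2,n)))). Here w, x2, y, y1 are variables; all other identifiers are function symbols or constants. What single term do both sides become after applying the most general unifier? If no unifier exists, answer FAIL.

Decompose s/1: s(q(branch(q(4,y),n,d),branch(s(branch(y1,y1,zero)),w,n))) = s(q(branch(w,n,y1),branch(y,x2,n))).
Decompose s/1: q(branch(q(4,y),n,d),branch(s(branch(y1,y1,zero)),w,n)) = q(branch(w,n,y1),branch(y,x2,n)).
Decompose q/2: branch(q(4,y),n,d) = branch(w,n,y1),  branch(s(branch(y1,y1,zero)),w,n) = branch(y,x2,n).
Decompose branch/3: q(4,y) = w,  n = n,  d = y1.
Bind w := q(4,y); substituting into the one remaining equation that mentions w gives: branch(s(branch(y1,y1,zero)),q(4,y),n) = branch(y,x2,n).
Delete trivial equation n = n.
Bind y1 := d; substituting into the remaining equation gives: branch(s(branch(d,d,zero)),q(4,y),n) = branch(y,x2,n).
Decompose branch/3: s(branch(d,d,zero)) = y,  q(4,y) = x2,  n = n.
Bind y := s(branch(d,d,zero)); substituting into the one remaining equation that mentions y gives: q(4,s(branch(d,d,zero))) = x2. Substituting into the earlier binding gives w := q(4,s(branch(d,d,zero))).
Bind x2 := q(4,s(branch(d,d,zero))); no other remaining equation mentions x2.
Delete trivial equation n = n.
Applying the MGU to either side gives s(s(q(branch(q(4,s(branch(d,d,zero))),n,d),branch(s(branch(d,d,zero)),q(4,s(branch(d,d,zero))),n)))).

s(s(q(branch(q(4,s(branch(d,d,zero))),n,d),branch(s(branch(d,d,zero)),q(4,s(branch(d,d,zero))),n))))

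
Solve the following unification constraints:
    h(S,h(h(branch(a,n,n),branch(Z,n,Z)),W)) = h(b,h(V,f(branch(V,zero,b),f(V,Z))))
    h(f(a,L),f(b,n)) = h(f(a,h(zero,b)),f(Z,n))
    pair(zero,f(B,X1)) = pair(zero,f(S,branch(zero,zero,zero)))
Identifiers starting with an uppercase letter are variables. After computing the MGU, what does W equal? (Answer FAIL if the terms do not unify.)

f(branch(h(branch(a,n,n),branch(b,n,b)),zero,b),f(h(branch(a,n,n),branch(b,n,b)),b))

Decompose h/2: S = b,  h(h(branch(a,n,n),branch(Z,n,Z)),W) = h(V,f(branch(V,zero,b),f(V,Z))).
Bind S := b; substituting into the one remaining equation that mentions S gives: pair(zero,f(B,X1)) = pair(zero,f(b,branch(zero,zero,zero))).
Decompose h/2: h(branch(a,n,n),branch(Z,n,Z)) = V,  W = f(branch(V,zero,b),f(V,Z)).
Bind V := h(branch(a,n,n),branch(Z,n,Z)); substituting into the one remaining equation that mentions V gives: W = f(branch(h(branch(a,n,n),branch(Z,n,Z)),zero,b),f(h(branch(a,n,n),branch(Z,n,Z)),Z)).
Bind W := f(branch(h(branch(a,n,n),branch(Z,n,Z)),zero,b),f(h(branch(a,n,n),branch(Z,n,Z)),Z)); no other remaining equation mentions W.
Decompose h/2: f(a,L) = f(a,h(zero,b)),  f(b,n) = f(Z,n).
Decompose f/2: a = a,  L = h(zero,b).
Delete trivial equation a = a.
Bind L := h(zero,b); no other remaining equation mentions L.
Decompose f/2: b = Z,  n = n.
Bind Z := b; no other remaining equation mentions Z. Substituting into the earlier bindings gives V := h(branch(a,n,n),branch(b,n,b)), W := f(branch(h(branch(a,n,n),branch(b,n,b)),zero,b),f(h(branch(a,n,n),branch(b,n,b)),b)).
Delete trivial equation n = n.
Decompose pair/2: zero = zero,  f(B,X1) = f(b,branch(zero,zero,zero)).
Delete trivial equation zero = zero.
Decompose f/2: B = b,  X1 = branch(zero,zero,zero).
Bind B := b; no other remaining equation mentions B.
Bind X1 := branch(zero,zero,zero).
MGU = { S -> b, V -> h(branch(a,n,n),branch(b,n,b)), W -> f(branch(h(branch(a,n,n),branch(b,n,b)),zero,b),f(h(branch(a,n,n),branch(b,n,b)),b)), L -> h(zero,b), Z -> b, B -> b, X1 -> branch(zero,zero,zero) }, so W -> f(branch(h(branch(a,n,n),branch(b,n,b)),zero,b),f(h(branch(a,n,n),branch(b,n,b)),b)).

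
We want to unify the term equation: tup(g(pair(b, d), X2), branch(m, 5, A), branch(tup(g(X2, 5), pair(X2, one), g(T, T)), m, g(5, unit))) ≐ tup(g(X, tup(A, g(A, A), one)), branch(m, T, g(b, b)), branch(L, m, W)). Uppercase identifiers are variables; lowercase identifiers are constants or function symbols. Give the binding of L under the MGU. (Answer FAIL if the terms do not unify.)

tup(g(tup(g(b, b), g(g(b, b), g(b, b)), one), 5), pair(tup(g(b, b), g(g(b, b), g(b, b)), one), one), g(5, 5))

Decompose tup/3: g(pair(b, d), X2) ≐ g(X, tup(A, g(A, A), one)),  branch(m, 5, A) ≐ branch(m, T, g(b, b)),  branch(tup(g(X2, 5), pair(X2, one), g(T, T)), m, g(5, unit)) ≐ branch(L, m, W).
Decompose g/2: pair(b, d) ≐ X,  X2 ≐ tup(A, g(A, A), one).
Bind X := pair(b, d); no other remaining equation mentions X.
Bind X2 := tup(A, g(A, A), one); substituting into the one remaining equation that mentions X2 gives: branch(tup(g(tup(A, g(A, A), one), 5), pair(tup(A, g(A, A), one), one), g(T, T)), m, g(5, unit)) ≐ branch(L, m, W).
Decompose branch/3: m ≐ m,  5 ≐ T,  A ≐ g(b, b).
Delete trivial equation m ≐ m.
Bind T := 5; substituting into the one remaining equation that mentions T gives: branch(tup(g(tup(A, g(A, A), one), 5), pair(tup(A, g(A, A), one), one), g(5, 5)), m, g(5, unit)) ≐ branch(L, m, W).
Bind A := g(b, b); substituting into the remaining equation gives: branch(tup(g(tup(g(b, b), g(g(b, b), g(b, b)), one), 5), pair(tup(g(b, b), g(g(b, b), g(b, b)), one), one), g(5, 5)), m, g(5, unit)) ≐ branch(L, m, W). Substituting into the earlier binding gives X2 := tup(g(b, b), g(g(b, b), g(b, b)), one).
Decompose branch/3: tup(g(tup(g(b, b), g(g(b, b), g(b, b)), one), 5), pair(tup(g(b, b), g(g(b, b), g(b, b)), one), one), g(5, 5)) ≐ L,  m ≐ m,  g(5, unit) ≐ W.
Bind L := tup(g(tup(g(b, b), g(g(b, b), g(b, b)), one), 5), pair(tup(g(b, b), g(g(b, b), g(b, b)), one), one), g(5, 5)); no other remaining equation mentions L.
Delete trivial equation m ≐ m.
Bind W := g(5, unit).
MGU = { X -> pair(b, d), X2 -> tup(g(b, b), g(g(b, b), g(b, b)), one), T -> 5, A -> g(b, b), L -> tup(g(tup(g(b, b), g(g(b, b), g(b, b)), one), 5), pair(tup(g(b, b), g(g(b, b), g(b, b)), one), one), g(5, 5)), W -> g(5, unit) }, so L -> tup(g(tup(g(b, b), g(g(b, b), g(b, b)), one), 5), pair(tup(g(b, b), g(g(b, b), g(b, b)), one), one), g(5, 5)).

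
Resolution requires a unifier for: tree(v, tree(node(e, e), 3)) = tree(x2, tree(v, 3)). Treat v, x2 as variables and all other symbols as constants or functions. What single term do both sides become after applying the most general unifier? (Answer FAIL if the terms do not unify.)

tree(node(e, e), tree(node(e, e), 3))

Decompose tree/2: v = x2,  tree(node(e, e), 3) = tree(v, 3).
Bind v := x2; substituting into the remaining equation gives: tree(node(e, e), 3) = tree(x2, 3).
Decompose tree/2: node(e, e) = x2,  3 = 3.
Bind x2 := node(e, e); no other remaining equation mentions x2. Substituting into the earlier binding gives v := node(e, e).
Delete trivial equation 3 = 3.
Applying the MGU to either side gives tree(node(e, e), tree(node(e, e), 3)).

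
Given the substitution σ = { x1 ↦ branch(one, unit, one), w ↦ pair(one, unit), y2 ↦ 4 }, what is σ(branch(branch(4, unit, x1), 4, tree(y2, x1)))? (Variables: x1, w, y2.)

Replace each occurrence of x1 with branch(one, unit, one).
Replace each occurrence of y2 with 4.
Result: branch(branch(4, unit, branch(one, unit, one)), 4, tree(4, branch(one, unit, one))).

branch(branch(4, unit, branch(one, unit, one)), 4, tree(4, branch(one, unit, one)))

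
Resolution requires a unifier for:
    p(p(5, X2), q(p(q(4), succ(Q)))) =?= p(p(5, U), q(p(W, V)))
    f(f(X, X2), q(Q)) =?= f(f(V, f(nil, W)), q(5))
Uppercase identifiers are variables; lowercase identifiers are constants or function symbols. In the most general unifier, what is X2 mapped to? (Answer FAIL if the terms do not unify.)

Decompose p/2: p(5, X2) =?= p(5, U),  q(p(q(4), succ(Q))) =?= q(p(W, V)).
Decompose p/2: 5 =?= 5,  X2 =?= U.
Delete trivial equation 5 =?= 5.
Bind X2 := U; substituting into the one remaining equation that mentions X2 gives: f(f(X, U), q(Q)) =?= f(f(V, f(nil, W)), q(5)).
Decompose q/1: p(q(4), succ(Q)) =?= p(W, V).
Decompose p/2: q(4) =?= W,  succ(Q) =?= V.
Bind W := q(4); substituting into the one remaining equation that mentions W gives: f(f(X, U), q(Q)) =?= f(f(V, f(nil, q(4))), q(5)).
Bind V := succ(Q); substituting into the remaining equation gives: f(f(X, U), q(Q)) =?= f(f(succ(Q), f(nil, q(4))), q(5)).
Decompose f/2: f(X, U) =?= f(succ(Q), f(nil, q(4))),  q(Q) =?= q(5).
Decompose f/2: X =?= succ(Q),  U =?= f(nil, q(4)).
Bind X := succ(Q); no other remaining equation mentions X.
Bind U := f(nil, q(4)); no other remaining equation mentions U. Substituting into the earlier binding gives X2 := f(nil, q(4)).
Decompose q/1: Q =?= 5.
Bind Q := 5. Substituting into the earlier bindings gives V := succ(5), X := succ(5).
MGU = { X2 ↦ f(nil, q(4)), W ↦ q(4), V ↦ succ(5), X ↦ succ(5), U ↦ f(nil, q(4)), Q ↦ 5 }, so X2 ↦ f(nil, q(4)).

f(nil, q(4))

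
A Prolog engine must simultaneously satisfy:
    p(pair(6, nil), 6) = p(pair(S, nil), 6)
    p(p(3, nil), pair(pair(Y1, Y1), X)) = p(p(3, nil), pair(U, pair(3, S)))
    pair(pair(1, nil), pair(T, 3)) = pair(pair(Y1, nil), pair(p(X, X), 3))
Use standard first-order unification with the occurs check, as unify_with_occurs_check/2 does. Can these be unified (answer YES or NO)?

Decompose p/2: pair(6, nil) = pair(S, nil),  6 = 6.
Decompose pair/2: 6 = S,  nil = nil.
Bind S := 6; substituting into the one remaining equation that mentions S gives: p(p(3, nil), pair(pair(Y1, Y1), X)) = p(p(3, nil), pair(U, pair(3, 6))).
Delete trivial equation nil = nil.
Delete trivial equation 6 = 6.
Decompose p/2: p(3, nil) = p(3, nil),  pair(pair(Y1, Y1), X) = pair(U, pair(3, 6)).
Delete trivial equation p(3, nil) = p(3, nil).
Decompose pair/2: pair(Y1, Y1) = U,  X = pair(3, 6).
Bind U := pair(Y1, Y1); no other remaining equation mentions U.
Bind X := pair(3, 6); substituting into the remaining equation gives: pair(pair(1, nil), pair(T, 3)) = pair(pair(Y1, nil), pair(p(pair(3, 6), pair(3, 6)), 3)).
Decompose pair/2: pair(1, nil) = pair(Y1, nil),  pair(T, 3) = pair(p(pair(3, 6), pair(3, 6)), 3).
Decompose pair/2: 1 = Y1,  nil = nil.
Bind Y1 := 1; no other remaining equation mentions Y1. Substituting into the earlier binding gives U := pair(1, 1).
Delete trivial equation nil = nil.
Decompose pair/2: T = p(pair(3, 6), pair(3, 6)),  3 = 3.
Bind T := p(pair(3, 6), pair(3, 6)); no other remaining equation mentions T.
Delete trivial equation 3 = 3.
No equations remain and no clash or occurs-check failure arose, so a unifier exists.

YES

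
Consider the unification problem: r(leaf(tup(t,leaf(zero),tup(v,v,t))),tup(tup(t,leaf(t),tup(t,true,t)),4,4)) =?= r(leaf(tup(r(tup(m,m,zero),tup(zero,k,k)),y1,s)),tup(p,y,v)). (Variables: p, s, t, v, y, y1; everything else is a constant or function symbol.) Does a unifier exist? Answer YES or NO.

Decompose r/2: leaf(tup(t,leaf(zero),tup(v,v,t))) =?= leaf(tup(r(tup(m,m,zero),tup(zero,k,k)),y1,s)),  tup(tup(t,leaf(t),tup(t,true,t)),4,4) =?= tup(p,y,v).
Decompose leaf/1: tup(t,leaf(zero),tup(v,v,t)) =?= tup(r(tup(m,m,zero),tup(zero,k,k)),y1,s).
Decompose tup/3: t =?= r(tup(m,m,zero),tup(zero,k,k)),  leaf(zero) =?= y1,  tup(v,v,t) =?= s.
Bind t := r(tup(m,m,zero),tup(zero,k,k)); substituting into the 2 remaining equations that mention t gives: tup(v,v,r(tup(m,m,zero),tup(zero,k,k))) =?= s,  tup(tup(r(tup(m,m,zero),tup(zero,k,k)),leaf(r(tup(m,m,zero),tup(zero,k,k))),tup(r(tup(m,m,zero),tup(zero,k,k)),true,r(tup(m,m,zero),tup(zero,k,k)))),4,4) =?= tup(p,y,v).
Bind y1 := leaf(zero); no other remaining equation mentions y1.
Bind s := tup(v,v,r(tup(m,m,zero),tup(zero,k,k))); no other remaining equation mentions s.
Decompose tup/3: tup(r(tup(m,m,zero),tup(zero,k,k)),leaf(r(tup(m,m,zero),tup(zero,k,k))),tup(r(tup(m,m,zero),tup(zero,k,k)),true,r(tup(m,m,zero),tup(zero,k,k)))) =?= p,  4 =?= y,  4 =?= v.
Bind p := tup(r(tup(m,m,zero),tup(zero,k,k)),leaf(r(tup(m,m,zero),tup(zero,k,k))),tup(r(tup(m,m,zero),tup(zero,k,k)),true,r(tup(m,m,zero),tup(zero,k,k)))); no other remaining equation mentions p.
Bind y := 4; no other remaining equation mentions y.
Bind v := 4. Substituting into the earlier binding gives s := tup(4,4,r(tup(m,m,zero),tup(zero,k,k))).
No equations remain and no clash or occurs-check failure arose, so a unifier exists.

YES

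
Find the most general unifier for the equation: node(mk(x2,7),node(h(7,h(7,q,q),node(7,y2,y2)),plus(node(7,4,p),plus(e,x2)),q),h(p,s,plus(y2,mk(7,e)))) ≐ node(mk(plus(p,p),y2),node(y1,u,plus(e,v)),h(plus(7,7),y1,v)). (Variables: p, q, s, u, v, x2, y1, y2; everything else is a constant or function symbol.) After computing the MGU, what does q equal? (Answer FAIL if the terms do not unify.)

Decompose node/3: mk(x2,7) ≐ mk(plus(p,p),y2),  node(h(7,h(7,q,q),node(7,y2,y2)),plus(node(7,4,p),plus(e,x2)),q) ≐ node(y1,u,plus(e,v)),  h(p,s,plus(y2,mk(7,e))) ≐ h(plus(7,7),y1,v).
Decompose mk/2: x2 ≐ plus(p,p),  7 ≐ y2.
Bind x2 := plus(p,p); substituting into the one remaining equation that mentions x2 gives: node(h(7,h(7,q,q),node(7,y2,y2)),plus(node(7,4,p),plus(e,plus(p,p))),q) ≐ node(y1,u,plus(e,v)).
Bind y2 := 7; substituting into the remaining equations gives: node(h(7,h(7,q,q),node(7,7,7)),plus(node(7,4,p),plus(e,plus(p,p))),q) ≐ node(y1,u,plus(e,v)),  h(p,s,plus(7,mk(7,e))) ≐ h(plus(7,7),y1,v).
Decompose node/3: h(7,h(7,q,q),node(7,7,7)) ≐ y1,  plus(node(7,4,p),plus(e,plus(p,p))) ≐ u,  q ≐ plus(e,v).
Bind y1 := h(7,h(7,q,q),node(7,7,7)); substituting into the one remaining equation that mentions y1 gives: h(p,s,plus(7,mk(7,e))) ≐ h(plus(7,7),h(7,h(7,q,q),node(7,7,7)),v).
Bind u := plus(node(7,4,p),plus(e,plus(p,p))); no other remaining equation mentions u.
Bind q := plus(e,v); substituting into the remaining equation gives: h(p,s,plus(7,mk(7,e))) ≐ h(plus(7,7),h(7,h(7,plus(e,v),plus(e,v)),node(7,7,7)),v). Substituting into the earlier binding gives y1 := h(7,h(7,plus(e,v),plus(e,v)),node(7,7,7)).
Decompose h/3: p ≐ plus(7,7),  s ≐ h(7,h(7,plus(e,v),plus(e,v)),node(7,7,7)),  plus(7,mk(7,e)) ≐ v.
Bind p := plus(7,7); no other remaining equation mentions p. Substituting into the earlier bindings gives x2 := plus(plus(7,7),plus(7,7)), u := plus(node(7,4,plus(7,7)),plus(e,plus(plus(7,7),plus(7,7)))).
Bind s := h(7,h(7,plus(e,v),plus(e,v)),node(7,7,7)); no other remaining equation mentions s.
Bind v := plus(7,mk(7,e)). Substituting into the earlier bindings gives y1 := h(7,h(7,plus(e,plus(7,mk(7,e))),plus(e,plus(7,mk(7,e)))),node(7,7,7)), q := plus(e,plus(7,mk(7,e))), s := h(7,h(7,plus(e,plus(7,mk(7,e))),plus(e,plus(7,mk(7,e)))),node(7,7,7)).
MGU = { x2 -> plus(plus(7,7),plus(7,7)), y2 -> 7, y1 -> h(7,h(7,plus(e,plus(7,mk(7,e))),plus(e,plus(7,mk(7,e)))),node(7,7,7)), u -> plus(node(7,4,plus(7,7)),plus(e,plus(plus(7,7),plus(7,7)))), q -> plus(e,plus(7,mk(7,e))), p -> plus(7,7), s -> h(7,h(7,plus(e,plus(7,mk(7,e))),plus(e,plus(7,mk(7,e)))),node(7,7,7)), v -> plus(7,mk(7,e)) }, so q -> plus(e,plus(7,mk(7,e))).

plus(e,plus(7,mk(7,e)))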